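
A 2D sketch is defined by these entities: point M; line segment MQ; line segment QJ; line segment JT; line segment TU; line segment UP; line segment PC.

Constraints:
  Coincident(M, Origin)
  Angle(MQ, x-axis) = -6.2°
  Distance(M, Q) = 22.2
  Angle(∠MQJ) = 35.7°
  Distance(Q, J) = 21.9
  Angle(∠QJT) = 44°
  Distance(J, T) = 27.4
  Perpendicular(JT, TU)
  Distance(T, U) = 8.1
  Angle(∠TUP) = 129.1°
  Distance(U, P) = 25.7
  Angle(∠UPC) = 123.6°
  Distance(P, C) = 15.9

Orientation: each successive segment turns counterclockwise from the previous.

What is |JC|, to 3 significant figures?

21.0

M is at the origin; MQ runs at -6.2° with length 22.2, so Q = (22.1, -2.40). ∠MQJ = 35.7° gives QJ at 138° from the x-axis; with |QJ| = 21.9, J = (5.77, 12.2). ∠QJT = 44.0° gives JT at -85.9° from the x-axis; with |JT| = 27.4, T = (7.73, -15.1). JT is perpendicular to TU, so TU runs at 4.10°; with |TU| = 8.1, U = (15.8, -14.5). ∠TUP = 129.1° gives UP at 55.0° from the x-axis; with |UP| = 25.7, P = (30.5, 6.53). ∠UPC = 123.6° gives PC at 111° from the x-axis; with |PC| = 15.9, C = (24.7, 21.3). Then |JC| = |C − J| = 21.0.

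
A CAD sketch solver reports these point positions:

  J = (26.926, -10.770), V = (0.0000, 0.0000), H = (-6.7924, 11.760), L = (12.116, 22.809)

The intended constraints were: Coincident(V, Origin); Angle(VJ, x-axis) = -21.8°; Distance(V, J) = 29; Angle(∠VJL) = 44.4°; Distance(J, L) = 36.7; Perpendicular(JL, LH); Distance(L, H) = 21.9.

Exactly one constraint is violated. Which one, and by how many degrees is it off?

Perpendicular(JL, LH) — off by 6.50°.

V = (0.00, 0.00) ✓; VJ at -21.80° ✓; |VJ| = 29.00 ✓; ∠VJL = 44.40° ✓; |JL| = 36.70 ✓; ∠(JL, LH) = 96.50° ✗; |LH| = 21.90 ✓.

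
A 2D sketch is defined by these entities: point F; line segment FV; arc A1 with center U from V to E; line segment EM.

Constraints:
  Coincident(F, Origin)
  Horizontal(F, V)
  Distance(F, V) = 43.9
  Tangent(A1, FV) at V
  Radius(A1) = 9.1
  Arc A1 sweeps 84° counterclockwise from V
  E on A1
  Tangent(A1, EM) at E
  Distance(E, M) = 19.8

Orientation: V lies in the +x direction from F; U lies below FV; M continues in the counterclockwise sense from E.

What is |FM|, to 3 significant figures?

43.0

On A1, V sits at bearing 90° from U; an 84° counterclockwise sweep puts E at bearing 174°, so E = U + 9.1·(cos 174°, sin 174°) = (34.8, -8.15). Tangency of A1 to EM means the radius UE is perpendicular to EM, so EM runs along (−sin 174°, cos 174°); with |EM| = 19.8, M = (32.8, -27.8). Then |FM| = |M − F| = 43.0.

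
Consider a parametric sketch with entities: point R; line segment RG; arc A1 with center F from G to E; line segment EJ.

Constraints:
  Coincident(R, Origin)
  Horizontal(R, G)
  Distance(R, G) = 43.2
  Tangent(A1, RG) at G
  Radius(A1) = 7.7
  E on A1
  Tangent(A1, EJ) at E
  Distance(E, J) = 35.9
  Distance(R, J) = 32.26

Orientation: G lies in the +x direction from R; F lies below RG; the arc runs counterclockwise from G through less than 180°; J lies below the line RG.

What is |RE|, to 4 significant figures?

37.55

R is at the origin; R and G share the same y with |RG| = 43.2 and G on the +x side, so G = (43.20, 0.000). The tangent condition forces FG to be normal to RG, so F = G + (0, -7.7) = (43.20, -7.700). Since FE ⟂ EJ (tangency), |FJ| = √(7.7² + 35.9²) = 36.72 regardless of where E sits on A1. So J lies on both circle(R, 32.26) and circle(F, 36.72); the below-RG intersection is J = (13.51, -29.30). E is the foot of the tangent from J: E = (37.47, -2.561).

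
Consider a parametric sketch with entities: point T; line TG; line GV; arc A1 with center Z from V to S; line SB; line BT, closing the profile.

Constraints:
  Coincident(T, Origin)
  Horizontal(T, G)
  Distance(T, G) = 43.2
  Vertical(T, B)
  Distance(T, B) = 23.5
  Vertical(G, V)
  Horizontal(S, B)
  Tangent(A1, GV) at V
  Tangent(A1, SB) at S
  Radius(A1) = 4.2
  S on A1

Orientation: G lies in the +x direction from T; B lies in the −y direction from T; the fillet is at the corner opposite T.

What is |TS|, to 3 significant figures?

45.5

The virtual corner opposite T is at (43.2, -23.5). The tangent condition forces ZV to be normal to GV and tangency of A1 to SB means the radius ZS is perpendicular to SB, with radius 4.2, so the center Z sits 4.2 in from both sides at Z = (39.0, -19.3). That places the tangent points at V = (43.2, -19.3) on GV and S = (39.0, -23.5) on SB. Then |TS| = |S − T| = 45.5.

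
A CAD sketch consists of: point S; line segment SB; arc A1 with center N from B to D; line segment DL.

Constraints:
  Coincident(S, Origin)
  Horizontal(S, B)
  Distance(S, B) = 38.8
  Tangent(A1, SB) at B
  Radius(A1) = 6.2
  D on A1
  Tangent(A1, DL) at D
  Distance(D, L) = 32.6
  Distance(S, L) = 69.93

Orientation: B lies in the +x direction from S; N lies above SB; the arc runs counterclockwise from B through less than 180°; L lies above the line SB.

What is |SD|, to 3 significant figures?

43.6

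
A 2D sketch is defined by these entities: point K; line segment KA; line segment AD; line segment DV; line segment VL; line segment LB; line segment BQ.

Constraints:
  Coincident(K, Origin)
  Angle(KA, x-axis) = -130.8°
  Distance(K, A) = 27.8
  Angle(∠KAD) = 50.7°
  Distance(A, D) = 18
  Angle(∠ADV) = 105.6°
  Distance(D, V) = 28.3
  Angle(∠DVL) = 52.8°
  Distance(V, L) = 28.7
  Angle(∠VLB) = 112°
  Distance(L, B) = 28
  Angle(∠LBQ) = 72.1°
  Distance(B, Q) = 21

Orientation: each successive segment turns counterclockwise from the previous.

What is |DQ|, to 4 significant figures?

5.049

K is at the origin; KA runs at -130.8° with length 27.8, so A = (-18.17, -21.04). ∠KAD = 50.7° gives AD at -1.500° from the x-axis; with |AD| = 18.0, D = (-0.1713, -21.52). ∠ADV = 105.6° gives DV at 72.90° from the x-axis; with |DV| = 28.3, V = (8.150, 5.533). ∠DVL = 52.8° gives VL at -159.9° from the x-axis; with |VL| = 28.7, L = (-18.80, -4.330). ∠VLB = 112.0° gives LB at -91.90° from the x-axis; with |LB| = 28.0, B = (-19.73, -32.31). ∠LBQ = 72.1° gives BQ at 16.00° from the x-axis; with |BQ| = 21.0, Q = (0.4562, -26.53). Then |DQ| = |Q − D| = 5.049.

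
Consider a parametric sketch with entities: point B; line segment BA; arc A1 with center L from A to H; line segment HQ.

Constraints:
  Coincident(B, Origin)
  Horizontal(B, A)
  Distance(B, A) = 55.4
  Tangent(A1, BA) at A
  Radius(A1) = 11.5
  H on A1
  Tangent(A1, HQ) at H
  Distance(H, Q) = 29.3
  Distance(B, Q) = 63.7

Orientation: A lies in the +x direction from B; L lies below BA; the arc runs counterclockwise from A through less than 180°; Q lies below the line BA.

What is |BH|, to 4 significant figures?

45.88

Checks: B.y = 0.00, A.y = 0.00 ✓; |LH| = 11.50 ✓; ∠(LH, HQ) = 90.00° ✓; |HQ| = 29.30 ✓; |BQ| = 63.70 ✓.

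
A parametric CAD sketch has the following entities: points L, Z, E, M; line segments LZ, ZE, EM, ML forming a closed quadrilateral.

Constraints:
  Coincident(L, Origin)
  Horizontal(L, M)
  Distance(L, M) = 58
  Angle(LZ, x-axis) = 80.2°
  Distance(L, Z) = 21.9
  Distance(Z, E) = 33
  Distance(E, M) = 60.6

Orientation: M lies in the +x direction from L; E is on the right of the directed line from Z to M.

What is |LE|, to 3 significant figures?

11.1

L is at the origin; L and M share the same y with |LM| = 58.0 and M in +x, so M = (58.0, 0). LZ runs at 80.2° with |LZ| = 21.9, so Z = (3.73, 21.6). E is determined by |ZE| = 33.0 and |EM| = 60.6 together: it lies at the intersection of circle(Z, 33.0) and circle(M, 60.6). With |ZM| = 58.4, the foot of the radical line on ZM is 7.09 from Z and the perpendicular offset is √(33.0² − 7.09²) = 32.2. Taking the right-of-ZM solution: E = (-1.60, -11.0).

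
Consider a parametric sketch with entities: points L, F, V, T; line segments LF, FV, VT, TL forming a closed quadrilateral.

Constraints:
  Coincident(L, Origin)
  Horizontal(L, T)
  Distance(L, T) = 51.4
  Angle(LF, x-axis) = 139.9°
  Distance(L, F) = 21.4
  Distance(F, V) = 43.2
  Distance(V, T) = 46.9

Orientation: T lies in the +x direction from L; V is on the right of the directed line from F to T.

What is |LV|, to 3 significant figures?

22.9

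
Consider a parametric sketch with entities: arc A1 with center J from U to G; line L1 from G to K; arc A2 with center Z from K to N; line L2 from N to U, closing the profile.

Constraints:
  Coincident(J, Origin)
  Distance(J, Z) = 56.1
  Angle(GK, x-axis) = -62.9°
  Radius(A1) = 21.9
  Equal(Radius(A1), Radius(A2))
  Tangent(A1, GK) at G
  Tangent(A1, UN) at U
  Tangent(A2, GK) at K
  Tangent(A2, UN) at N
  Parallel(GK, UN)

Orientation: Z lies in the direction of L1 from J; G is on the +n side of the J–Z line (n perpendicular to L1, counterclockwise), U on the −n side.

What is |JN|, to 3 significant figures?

60.2

Tangency of A1 to both parallel lines with radius 21.9 puts G and U at J ± 21.9·n: G = (19.5, 9.98), U = (-19.5, -9.98). Equal radii place K and N the same way about Z: K = Z + 21.9·n = (45.1, -40.0), N = Z − 21.9·n = (6.06, -59.9). Then |JN| = |N − J| = 60.2.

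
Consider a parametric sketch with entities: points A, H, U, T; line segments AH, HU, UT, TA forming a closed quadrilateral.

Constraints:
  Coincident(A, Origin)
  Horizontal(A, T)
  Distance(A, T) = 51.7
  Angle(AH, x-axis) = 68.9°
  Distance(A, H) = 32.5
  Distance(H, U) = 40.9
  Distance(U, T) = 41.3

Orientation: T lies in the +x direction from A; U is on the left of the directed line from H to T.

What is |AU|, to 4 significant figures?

65.70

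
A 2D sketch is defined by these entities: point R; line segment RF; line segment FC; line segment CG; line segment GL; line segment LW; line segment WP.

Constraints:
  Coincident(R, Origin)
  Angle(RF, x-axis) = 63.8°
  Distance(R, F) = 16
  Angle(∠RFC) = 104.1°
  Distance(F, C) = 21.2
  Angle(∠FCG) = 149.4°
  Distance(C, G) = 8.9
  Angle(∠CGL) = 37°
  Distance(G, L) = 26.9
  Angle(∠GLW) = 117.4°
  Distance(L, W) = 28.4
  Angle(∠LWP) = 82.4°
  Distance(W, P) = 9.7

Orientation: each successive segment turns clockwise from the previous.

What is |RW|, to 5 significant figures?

33.066

∠CGL = 37.0° gives GL at 174.30° from the x-axis; with |GL| = 26.9, L = (7.5668, 6.5483). ∠GLW = 117.4° gives LW at 111.70° from the x-axis; with |LW| = 28.4, W = (-2.9340, 32.936). Then |RW| = |W − R| = 33.066.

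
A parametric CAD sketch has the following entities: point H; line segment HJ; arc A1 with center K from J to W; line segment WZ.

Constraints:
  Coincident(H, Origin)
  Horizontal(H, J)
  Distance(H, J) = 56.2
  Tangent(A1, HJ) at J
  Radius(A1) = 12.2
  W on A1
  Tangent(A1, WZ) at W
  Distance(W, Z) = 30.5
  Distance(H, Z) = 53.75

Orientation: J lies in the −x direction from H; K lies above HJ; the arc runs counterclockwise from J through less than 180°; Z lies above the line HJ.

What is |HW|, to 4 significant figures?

45.31

Checks: |KW| = 12.20 ✓; ∠(KW, WZ) = 90.00° ✓; |WZ| = 30.50 ✓; |HZ| = 53.75 ✓.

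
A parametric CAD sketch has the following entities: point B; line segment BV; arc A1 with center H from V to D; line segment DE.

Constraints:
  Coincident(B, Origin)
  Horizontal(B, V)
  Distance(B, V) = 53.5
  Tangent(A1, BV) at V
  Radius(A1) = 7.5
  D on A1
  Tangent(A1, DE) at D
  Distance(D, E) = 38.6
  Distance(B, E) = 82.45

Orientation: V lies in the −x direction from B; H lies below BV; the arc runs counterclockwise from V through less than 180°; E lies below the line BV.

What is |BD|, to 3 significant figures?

61.0

B is at the origin; BV is horizontal with |BV| = 53.5 and V on the −x side, so V = (-53.5, 0.00). A1 meets BV tangentially, so HV is at right angles to BV, so H = V + (0, -7.5) = (-53.5, -7.50). Since HD ⟂ DE (tangency), |HE| = √(7.5² + 38.6²) = 39.3 regardless of where D sits on A1. So E lies on both circle(B, 82.45) and circle(H, 39.3); the below-BV intersection is E = (-70.3, -43.0). D is the foot of the tangent from E: D = (-60.8, -5.64).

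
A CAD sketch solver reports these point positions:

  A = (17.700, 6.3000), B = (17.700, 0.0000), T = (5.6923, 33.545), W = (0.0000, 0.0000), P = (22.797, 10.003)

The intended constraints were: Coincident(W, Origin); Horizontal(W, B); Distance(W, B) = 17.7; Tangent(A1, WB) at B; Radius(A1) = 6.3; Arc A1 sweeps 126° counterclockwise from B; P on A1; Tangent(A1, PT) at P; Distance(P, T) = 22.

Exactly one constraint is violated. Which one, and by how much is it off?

Distance(P, T) = 22 — off by 7.10.

W = (0.00, 0.00) ✓; W.y = 0.00, B.y = 0.00 ✓; |WB| = 17.70 ✓; ∠(AB, BW) = 90.00° ✓; |AB| = 6.300 ✓; bearing(A→P) − bearing(A→B) = 126.0° ✓; |AP| = 6.300 ✓; ∠(AP, PT) = 90.00° ✓; |PT| = 29.10 ✗.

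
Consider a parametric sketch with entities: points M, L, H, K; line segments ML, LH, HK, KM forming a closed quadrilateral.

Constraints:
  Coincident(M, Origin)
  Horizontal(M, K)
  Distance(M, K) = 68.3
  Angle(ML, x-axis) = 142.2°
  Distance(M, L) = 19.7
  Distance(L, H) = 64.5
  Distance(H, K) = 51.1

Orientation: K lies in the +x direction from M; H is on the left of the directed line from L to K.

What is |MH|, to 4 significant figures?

59.50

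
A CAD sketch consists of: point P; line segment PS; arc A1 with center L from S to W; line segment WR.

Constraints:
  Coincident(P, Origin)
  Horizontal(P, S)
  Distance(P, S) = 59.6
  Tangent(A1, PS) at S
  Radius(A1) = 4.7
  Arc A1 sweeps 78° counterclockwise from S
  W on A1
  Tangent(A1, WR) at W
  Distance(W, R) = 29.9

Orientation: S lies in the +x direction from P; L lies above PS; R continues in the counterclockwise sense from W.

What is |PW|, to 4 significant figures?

64.31

P is at the origin; PS is horizontal with |PS| = 59.6 and S on the +x side, so S = (59.60, 0.000). Tangency of A1 to PS means the radius LS is perpendicular to PS, so L = S + (0, 4.7) = (59.60, 4.700). On A1, S sits at bearing -90° from L; a 78° counterclockwise sweep puts W at bearing -12°, so W = L + 4.7·(cos -12°, sin -12°) = (64.20, 3.723). Then |PW| = |W − P| = 64.31.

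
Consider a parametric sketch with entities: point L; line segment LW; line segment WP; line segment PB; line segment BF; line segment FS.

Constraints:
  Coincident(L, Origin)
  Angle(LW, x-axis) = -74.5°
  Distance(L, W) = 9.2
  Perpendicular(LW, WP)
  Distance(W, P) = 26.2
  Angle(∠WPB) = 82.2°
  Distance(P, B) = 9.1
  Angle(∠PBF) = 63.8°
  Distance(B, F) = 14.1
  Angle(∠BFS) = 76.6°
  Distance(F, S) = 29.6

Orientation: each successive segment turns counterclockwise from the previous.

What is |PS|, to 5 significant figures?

20.879

L is at the origin; LW runs at -74.5° with length 9.2, so W = (2.4586, -8.8654). LW is perpendicular to WP, so WP runs at 15.500°; with |WP| = 26.2, P = (27.706, -1.8638). ∠WPB = 82.2° gives PB at 113.30° from the x-axis; with |PB| = 9.1, B = (24.106, 6.4941). ∠PBF = 63.8° gives BF at -130.50° from the x-axis; with |BF| = 14.1, F = (14.949, -4.2276). ∠BFS = 76.6° gives FS at -27.100° from the x-axis; with |FS| = 29.6, S = (41.299, -17.712). Then |PS| = |S − P| = 20.879.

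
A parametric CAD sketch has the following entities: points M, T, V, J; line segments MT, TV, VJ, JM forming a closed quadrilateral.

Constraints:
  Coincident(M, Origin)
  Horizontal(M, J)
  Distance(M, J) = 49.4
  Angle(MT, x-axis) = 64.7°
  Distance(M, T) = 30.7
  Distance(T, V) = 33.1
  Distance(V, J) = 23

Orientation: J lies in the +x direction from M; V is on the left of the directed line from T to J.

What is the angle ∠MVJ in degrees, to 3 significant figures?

72.5°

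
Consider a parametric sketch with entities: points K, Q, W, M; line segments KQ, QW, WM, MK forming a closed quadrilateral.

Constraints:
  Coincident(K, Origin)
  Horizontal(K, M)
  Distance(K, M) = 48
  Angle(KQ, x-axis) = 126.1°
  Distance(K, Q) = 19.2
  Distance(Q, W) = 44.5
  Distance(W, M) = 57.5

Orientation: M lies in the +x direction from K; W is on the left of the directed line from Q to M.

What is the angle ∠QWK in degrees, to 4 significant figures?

21.02°

K is at the origin; K and M share the same y with |KM| = 48.0 and M in +x, so M = (48.0, 0). KQ runs at 126.1° with |KQ| = 19.2, so Q = (-11.31, 15.51). W is determined by |QW| = 44.5 and |WM| = 57.5 together: it lies at the intersection of circle(Q, 44.5) and circle(M, 57.5). With |QM| = 61.31, the foot of the radical line on QM is 19.84 from Q and the perpendicular offset is √(44.5² − 19.84²) = 39.83. Taking the left-of-QM solution: W = (17.96, 49.03).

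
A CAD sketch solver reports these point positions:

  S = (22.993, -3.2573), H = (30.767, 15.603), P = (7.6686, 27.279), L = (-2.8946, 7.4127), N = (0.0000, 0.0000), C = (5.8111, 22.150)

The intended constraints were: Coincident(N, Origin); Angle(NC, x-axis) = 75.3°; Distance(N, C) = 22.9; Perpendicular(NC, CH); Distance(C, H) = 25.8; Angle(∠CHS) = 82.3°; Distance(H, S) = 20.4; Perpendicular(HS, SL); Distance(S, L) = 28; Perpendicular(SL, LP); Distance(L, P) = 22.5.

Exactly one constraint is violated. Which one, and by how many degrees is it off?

Perpendicular(SL, LP) — off by 5.60°.

N = (0.00, 0.00) ✓; NC at 75.30° ✓; |NC| = 22.90 ✓; ∠(NC, CH) = 90.00° ✓; |CH| = 25.80 ✓; ∠CHS = 82.30° ✓; |HS| = 20.40 ✓; ∠(HS, SL) = 90.00° ✓; |SL| = 28.00 ✓; ∠(SL, LP) = 95.60° ✗; |LP| = 22.50 ✓.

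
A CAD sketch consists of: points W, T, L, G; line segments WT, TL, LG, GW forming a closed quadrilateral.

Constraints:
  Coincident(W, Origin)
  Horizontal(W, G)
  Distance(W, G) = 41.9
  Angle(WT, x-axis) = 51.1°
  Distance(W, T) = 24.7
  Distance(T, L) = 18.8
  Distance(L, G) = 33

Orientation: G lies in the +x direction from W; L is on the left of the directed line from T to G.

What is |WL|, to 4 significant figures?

43.23

W is at the origin; WG is horizontal with |WG| = 41.9 and G in +x, so G = (41.9, 0). WT runs at 51.1° with |WT| = 24.7, so T = (15.51, 19.22). L is determined by |TL| = 18.8 and |LG| = 33.0 together: it lies at the intersection of circle(T, 18.8) and circle(G, 33.0). With |TG| = 32.65, the foot of the radical line on TG is 5.059 from T and the perpendicular offset is √(18.8² − 5.059²) = 18.11. Taking the left-of-TG solution: L = (30.26, 30.88).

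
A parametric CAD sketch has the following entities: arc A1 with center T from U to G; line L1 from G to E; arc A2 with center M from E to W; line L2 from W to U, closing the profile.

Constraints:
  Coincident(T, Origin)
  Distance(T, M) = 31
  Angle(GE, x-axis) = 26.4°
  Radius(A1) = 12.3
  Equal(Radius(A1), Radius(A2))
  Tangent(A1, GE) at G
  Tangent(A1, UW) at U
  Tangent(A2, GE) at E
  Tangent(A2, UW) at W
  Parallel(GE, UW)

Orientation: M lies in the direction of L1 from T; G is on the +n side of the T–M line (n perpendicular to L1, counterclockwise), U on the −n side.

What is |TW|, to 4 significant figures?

33.35

The slot axis is L1's direction at 26.4°, so u = (cos 26.4°, sin 26.4°) = (0.8957, 0.4446) and n = (−sin 26.4°, cos 26.4°) = (-0.4446, 0.8957). T is at the origin and M lies 31.0 along u from T, so M = 31.0·u = (27.77, 13.78). Tangency of A1 to both parallel lines with radius 12.3 puts G and U at T ± 12.3·n: G = (-5.469, 11.02), U = (5.469, -11.02). Equal radii place E and W the same way about M: E = M + 12.3·n = (22.30, 24.80), W = M − 12.3·n = (33.24, 2.766). Then |TW| = |W − T| = 33.35.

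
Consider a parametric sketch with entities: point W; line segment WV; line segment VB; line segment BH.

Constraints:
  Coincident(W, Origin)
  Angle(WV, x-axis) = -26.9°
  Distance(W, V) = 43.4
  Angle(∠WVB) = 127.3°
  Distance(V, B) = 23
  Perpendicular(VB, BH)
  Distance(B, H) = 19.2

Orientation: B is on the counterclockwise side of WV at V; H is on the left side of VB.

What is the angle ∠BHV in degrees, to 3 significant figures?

50.1°

∠WVB = 127.3°, so VB runs at -26.9° + (180° − 127.3°) = 25.8° from the x-axis; with |VB| = 23.0, B = V + 23.0·(cos 25.8°, sin 25.8°) = (59.4, -9.63). VB is perpendicular to BH; with |BH| = 19.2 on the left of VB, H = B + 19.2·(-0.435, 0.900) = (51.1, 7.66). Then cos ∠BHV = HB·HV / (|HB||HV|), giving 50.1°.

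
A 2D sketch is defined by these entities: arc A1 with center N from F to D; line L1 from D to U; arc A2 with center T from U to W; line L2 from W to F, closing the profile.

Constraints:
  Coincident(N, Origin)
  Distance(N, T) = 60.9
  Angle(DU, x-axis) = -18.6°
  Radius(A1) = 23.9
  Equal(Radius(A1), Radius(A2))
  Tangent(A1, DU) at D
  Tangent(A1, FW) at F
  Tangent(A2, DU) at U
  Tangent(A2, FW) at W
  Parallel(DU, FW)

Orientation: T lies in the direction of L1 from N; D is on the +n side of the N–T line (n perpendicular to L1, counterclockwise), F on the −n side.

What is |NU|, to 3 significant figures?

65.4

Tangency of A1 to both parallel lines with radius 23.9 puts D and F at N ± 23.9·n: D = (7.62, 22.7), F = (-7.62, -22.7). Equal radii place U and W the same way about T: U = T + 23.9·n = (65.3, 3.23), W = T − 23.9·n = (50.1, -42.1). Then |NU| = |U − N| = 65.4.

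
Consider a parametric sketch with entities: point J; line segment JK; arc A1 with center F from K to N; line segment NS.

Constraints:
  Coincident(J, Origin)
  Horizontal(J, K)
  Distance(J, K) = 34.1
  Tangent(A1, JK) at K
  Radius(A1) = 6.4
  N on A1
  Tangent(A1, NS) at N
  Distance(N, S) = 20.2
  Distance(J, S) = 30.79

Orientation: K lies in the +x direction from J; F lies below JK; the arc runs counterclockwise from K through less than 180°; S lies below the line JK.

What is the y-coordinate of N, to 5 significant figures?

-4.0347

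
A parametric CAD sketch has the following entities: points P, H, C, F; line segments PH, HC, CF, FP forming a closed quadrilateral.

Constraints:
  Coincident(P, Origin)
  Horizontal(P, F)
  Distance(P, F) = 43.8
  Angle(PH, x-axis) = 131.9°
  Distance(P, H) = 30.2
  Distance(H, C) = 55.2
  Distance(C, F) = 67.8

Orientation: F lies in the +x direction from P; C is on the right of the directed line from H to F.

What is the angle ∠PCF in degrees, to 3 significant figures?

35.6°

Checks: P = (0.00, 0.00) ✓; |HC| = 55.20 ✓; |CF| = 67.80 ✓.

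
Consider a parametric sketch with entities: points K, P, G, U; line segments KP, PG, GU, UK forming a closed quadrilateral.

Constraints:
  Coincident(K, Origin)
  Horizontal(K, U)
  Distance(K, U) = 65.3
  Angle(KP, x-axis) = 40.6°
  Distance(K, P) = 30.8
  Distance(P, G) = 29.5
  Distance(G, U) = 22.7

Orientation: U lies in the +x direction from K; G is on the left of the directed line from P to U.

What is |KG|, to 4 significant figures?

56.17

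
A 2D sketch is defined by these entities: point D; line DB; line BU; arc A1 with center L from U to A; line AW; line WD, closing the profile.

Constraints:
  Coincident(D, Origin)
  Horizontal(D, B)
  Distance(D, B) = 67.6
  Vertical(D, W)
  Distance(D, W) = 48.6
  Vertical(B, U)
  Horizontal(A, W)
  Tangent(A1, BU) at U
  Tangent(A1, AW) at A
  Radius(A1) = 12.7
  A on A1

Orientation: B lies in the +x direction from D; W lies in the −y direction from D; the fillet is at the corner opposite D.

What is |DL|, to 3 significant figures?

65.6

DW is vertical with |DW| = 48.6 and W on the −y side, so W = (0.00, -48.6). The virtual corner opposite D is at (67.6, -48.6). Tangency of A1 to BU means the radius LU is perpendicular to BU and the tangent condition forces LA to be normal to AW, with radius 12.7, so the center L sits 12.7 in from both sides at L = (54.9, -35.9). Then |DL| = |L − D| = 65.6.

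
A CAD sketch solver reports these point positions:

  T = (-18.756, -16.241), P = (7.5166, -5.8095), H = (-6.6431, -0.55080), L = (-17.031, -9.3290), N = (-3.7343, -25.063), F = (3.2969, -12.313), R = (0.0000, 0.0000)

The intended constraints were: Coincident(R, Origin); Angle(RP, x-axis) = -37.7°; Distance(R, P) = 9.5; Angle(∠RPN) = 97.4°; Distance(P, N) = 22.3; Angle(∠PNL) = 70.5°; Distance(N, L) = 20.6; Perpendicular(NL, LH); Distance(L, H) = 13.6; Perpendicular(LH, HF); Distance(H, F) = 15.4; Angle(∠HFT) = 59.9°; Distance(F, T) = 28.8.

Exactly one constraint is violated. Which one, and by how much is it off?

Distance(F, T) = 28.8 — off by 6.40.

R = (0.00, 0.00) ✓; RP at -37.70° ✓; |RP| = 9.500 ✓; ∠RPN = 97.40° ✓; |PN| = 22.30 ✓; ∠PNL = 70.50° ✓; |NL| = 20.60 ✓; ∠(NL, LH) = 90.00° ✓; |LH| = 13.60 ✓; ∠(LH, HF) = 90.00° ✓; |HF| = 15.40 ✓; ∠HFT = 59.90° ✓; |FT| = 22.40 ✗.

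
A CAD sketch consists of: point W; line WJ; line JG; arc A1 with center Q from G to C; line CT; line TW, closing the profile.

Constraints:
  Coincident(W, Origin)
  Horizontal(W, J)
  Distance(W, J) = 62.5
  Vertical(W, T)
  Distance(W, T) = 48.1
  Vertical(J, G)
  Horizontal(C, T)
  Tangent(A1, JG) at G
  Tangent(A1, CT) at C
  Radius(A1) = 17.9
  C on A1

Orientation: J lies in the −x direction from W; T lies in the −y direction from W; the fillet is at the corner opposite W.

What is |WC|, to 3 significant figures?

65.6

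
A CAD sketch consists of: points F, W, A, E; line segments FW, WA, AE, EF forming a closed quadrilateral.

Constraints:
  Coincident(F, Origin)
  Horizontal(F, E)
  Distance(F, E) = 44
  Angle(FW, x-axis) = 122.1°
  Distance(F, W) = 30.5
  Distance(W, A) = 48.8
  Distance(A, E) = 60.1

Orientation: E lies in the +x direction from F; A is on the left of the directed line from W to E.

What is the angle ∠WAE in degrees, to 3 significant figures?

73.1°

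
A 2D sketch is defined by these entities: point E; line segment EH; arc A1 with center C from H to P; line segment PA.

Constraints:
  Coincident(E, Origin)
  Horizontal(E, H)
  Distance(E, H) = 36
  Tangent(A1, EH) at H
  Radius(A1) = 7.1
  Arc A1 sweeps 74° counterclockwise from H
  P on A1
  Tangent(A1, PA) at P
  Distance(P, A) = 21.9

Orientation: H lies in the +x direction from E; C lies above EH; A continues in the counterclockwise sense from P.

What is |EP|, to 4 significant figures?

43.13

E is at the origin; EH is horizontal with |EH| = 36.0 and H on the +x side, so H = (36.00, 0.000). The tangent condition forces CH to be normal to EH, so C = H + (0, 7.1) = (36.00, 7.100). On A1, H sits at bearing -90° from C; a 74° counterclockwise sweep puts P at bearing -16°, so P = C + 7.1·(cos -16°, sin -16°) = (42.82, 5.143). Then |EP| = |P − E| = 43.13.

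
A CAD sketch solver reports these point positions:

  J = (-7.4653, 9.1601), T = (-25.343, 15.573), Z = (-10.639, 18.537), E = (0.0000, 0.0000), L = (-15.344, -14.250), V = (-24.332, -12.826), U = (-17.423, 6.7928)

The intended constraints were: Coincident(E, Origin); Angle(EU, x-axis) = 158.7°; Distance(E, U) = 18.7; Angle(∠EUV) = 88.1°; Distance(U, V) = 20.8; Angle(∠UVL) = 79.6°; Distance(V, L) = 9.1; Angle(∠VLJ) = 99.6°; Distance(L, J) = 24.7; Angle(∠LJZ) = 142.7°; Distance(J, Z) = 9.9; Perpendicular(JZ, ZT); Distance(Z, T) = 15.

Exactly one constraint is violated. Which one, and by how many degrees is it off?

Perpendicular(JZ, ZT) — off by 7.30°.

E = (0.00, 0.00) ✓; EU at 158.7° ✓; |EU| = 18.70 ✓; ∠EUV = 88.10° ✓; |UV| = 20.80 ✓; ∠UVL = 79.60° ✓; |VL| = 9.100 ✓; ∠VLJ = 99.60° ✓; |LJ| = 24.70 ✓; ∠LJZ = 142.7° ✓; |JZ| = 9.899 ✓; ∠(JZ, ZT) = 82.70° ✗; |ZT| = 15.00 ✓.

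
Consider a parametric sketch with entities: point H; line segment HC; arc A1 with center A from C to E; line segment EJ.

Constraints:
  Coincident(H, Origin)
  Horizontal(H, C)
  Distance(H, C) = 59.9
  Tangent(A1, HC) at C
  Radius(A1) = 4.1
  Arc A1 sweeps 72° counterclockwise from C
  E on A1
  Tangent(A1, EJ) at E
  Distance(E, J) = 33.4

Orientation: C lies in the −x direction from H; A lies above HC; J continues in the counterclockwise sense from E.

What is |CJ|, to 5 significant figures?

37.407

H is at the origin; HC is horizontal with |HC| = 59.9 and C on the −x side, so C = (-59.900, 0.0000). Since A1 is tangent to HC there, AC ⟂ HC, so A = C + (0, 4.1) = (-59.900, 4.1000). On A1, C sits at bearing -90° from A; a 72° counterclockwise sweep puts E at bearing -18°, so E = A + 4.1·(cos -18°, sin -18°) = (-56.001, 2.8330). A1 meets EJ tangentially, so AE is at right angles to EJ, so EJ runs along (−sin -18°, cos -18°); with |EJ| = 33.4, J = (-45.680, 34.598). Then |CJ| = |J − C| = 37.407.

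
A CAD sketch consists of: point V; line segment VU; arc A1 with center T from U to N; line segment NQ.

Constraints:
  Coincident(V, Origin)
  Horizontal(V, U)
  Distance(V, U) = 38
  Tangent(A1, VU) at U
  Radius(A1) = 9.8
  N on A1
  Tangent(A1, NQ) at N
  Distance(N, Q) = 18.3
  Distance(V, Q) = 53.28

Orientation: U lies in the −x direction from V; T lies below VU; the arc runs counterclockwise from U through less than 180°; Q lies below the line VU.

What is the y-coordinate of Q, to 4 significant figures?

-29.57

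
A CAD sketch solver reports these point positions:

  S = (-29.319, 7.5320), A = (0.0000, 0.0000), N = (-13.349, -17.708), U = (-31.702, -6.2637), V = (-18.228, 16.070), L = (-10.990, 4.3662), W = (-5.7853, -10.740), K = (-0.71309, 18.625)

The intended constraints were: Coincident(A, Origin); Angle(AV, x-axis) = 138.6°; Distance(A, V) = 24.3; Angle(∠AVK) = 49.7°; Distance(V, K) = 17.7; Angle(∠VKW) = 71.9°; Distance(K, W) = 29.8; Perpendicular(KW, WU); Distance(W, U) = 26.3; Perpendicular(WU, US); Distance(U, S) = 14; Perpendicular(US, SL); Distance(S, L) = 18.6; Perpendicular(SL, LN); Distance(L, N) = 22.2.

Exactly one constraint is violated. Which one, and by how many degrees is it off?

Perpendicular(SL, LN) — off by 3.70°.

A = (0.00, 0.00) ✓; AV at 138.6° ✓; |AV| = 24.30 ✓; ∠AVK = 49.70° ✓; |VK| = 17.70 ✓; ∠VKW = 71.90° ✓; |KW| = 29.80 ✓; ∠(KW, WU) = 90.00° ✓; |WU| = 26.30 ✓; ∠(WU, US) = 90.00° ✓; |US| = 14.00 ✓; ∠(US, SL) = 90.00° ✓; |SL| = 18.60 ✓; ∠(SL, LN) = 86.30° ✗; |LN| = 22.20 ✓.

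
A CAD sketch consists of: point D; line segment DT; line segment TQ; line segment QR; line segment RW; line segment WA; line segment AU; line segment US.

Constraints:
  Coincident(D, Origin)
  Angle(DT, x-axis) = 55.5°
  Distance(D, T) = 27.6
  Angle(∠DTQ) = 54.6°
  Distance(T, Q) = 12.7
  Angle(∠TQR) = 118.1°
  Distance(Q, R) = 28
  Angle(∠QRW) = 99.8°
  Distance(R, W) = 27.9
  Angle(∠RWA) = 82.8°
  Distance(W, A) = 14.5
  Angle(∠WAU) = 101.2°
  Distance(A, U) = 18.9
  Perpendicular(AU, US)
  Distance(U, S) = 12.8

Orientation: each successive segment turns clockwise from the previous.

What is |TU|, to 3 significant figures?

19.8

D is at the origin; DT runs at 55.5° with length 27.6, so T = (15.6, 22.7). ∠DTQ = 54.6° gives TQ at -69.9° from the x-axis; with |TQ| = 12.7, Q = (20.0, 10.8). ∠TQR = 118.1° gives QR at -132° from the x-axis; with |QR| = 28.0, R = (1.33, -10.1). ∠QRW = 99.8° gives RW at 148° from the x-axis; with |RW| = 27.9, W = (-22.3, 4.73). ∠RWA = 82.8° gives WA at 50.8° from the x-axis; with |WA| = 14.5, A = (-13.2, 16.0). ∠WAU = 101.2° gives AU at -28.0° from the x-axis; with |AU| = 18.9, U = (3.53, 7.09). Then |TU| = |U − T| = 19.8.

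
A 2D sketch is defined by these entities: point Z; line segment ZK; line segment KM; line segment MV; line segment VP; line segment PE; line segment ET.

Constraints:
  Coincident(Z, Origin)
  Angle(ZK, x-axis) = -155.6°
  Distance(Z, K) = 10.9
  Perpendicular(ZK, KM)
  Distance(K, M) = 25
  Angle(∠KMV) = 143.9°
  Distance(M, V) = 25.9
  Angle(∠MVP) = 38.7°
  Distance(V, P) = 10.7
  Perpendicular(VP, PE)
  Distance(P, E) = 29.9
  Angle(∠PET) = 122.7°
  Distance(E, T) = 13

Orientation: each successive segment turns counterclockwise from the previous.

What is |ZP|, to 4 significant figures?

35.57

Z is at the origin; ZK runs at -155.6° with length 10.9, so K = (-9.926, -4.503). ZK ⟂ KM, so KM runs at -65.60°; with |KM| = 25.0, M = (0.4012, -27.27). ∠KMV = 143.9° gives MV at -29.50° from the x-axis; with |MV| = 25.9, V = (22.94, -40.02). ∠MVP = 38.7° gives VP at 111.8° from the x-axis; with |VP| = 10.7, P = (18.97, -30.09). Then |ZP| = |P − Z| = 35.57.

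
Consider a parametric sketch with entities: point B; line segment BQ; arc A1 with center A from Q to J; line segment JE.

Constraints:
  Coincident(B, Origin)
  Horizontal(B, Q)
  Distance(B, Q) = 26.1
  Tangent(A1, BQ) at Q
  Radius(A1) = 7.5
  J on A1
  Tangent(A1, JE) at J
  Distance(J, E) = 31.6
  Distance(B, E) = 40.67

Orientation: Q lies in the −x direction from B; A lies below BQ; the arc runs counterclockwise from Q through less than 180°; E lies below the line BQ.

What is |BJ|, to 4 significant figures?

34.37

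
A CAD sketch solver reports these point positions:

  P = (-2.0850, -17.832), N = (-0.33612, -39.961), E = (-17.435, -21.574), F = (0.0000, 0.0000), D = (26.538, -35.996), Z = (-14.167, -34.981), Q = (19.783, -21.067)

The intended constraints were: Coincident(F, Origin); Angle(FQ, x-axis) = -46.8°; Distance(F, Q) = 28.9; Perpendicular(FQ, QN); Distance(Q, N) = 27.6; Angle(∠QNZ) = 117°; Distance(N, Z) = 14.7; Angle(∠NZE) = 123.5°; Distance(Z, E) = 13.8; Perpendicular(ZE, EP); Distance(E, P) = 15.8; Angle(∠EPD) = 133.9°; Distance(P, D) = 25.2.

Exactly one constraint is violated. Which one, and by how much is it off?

Distance(P, D) = 25.2 — off by 8.70.

F = (0.00, 0.00) ✓; FQ at -46.80° ✓; |FQ| = 28.90 ✓; ∠(FQ, QN) = 90.00° ✓; |QN| = 27.60 ✓; ∠QNZ = 117.0° ✓; |NZ| = 14.70 ✓; ∠NZE = 123.5° ✓; |ZE| = 13.80 ✓; ∠(ZE, EP) = 90.00° ✓; |EP| = 15.80 ✓; ∠EPD = 133.9° ✓; |PD| = 33.90 ✗.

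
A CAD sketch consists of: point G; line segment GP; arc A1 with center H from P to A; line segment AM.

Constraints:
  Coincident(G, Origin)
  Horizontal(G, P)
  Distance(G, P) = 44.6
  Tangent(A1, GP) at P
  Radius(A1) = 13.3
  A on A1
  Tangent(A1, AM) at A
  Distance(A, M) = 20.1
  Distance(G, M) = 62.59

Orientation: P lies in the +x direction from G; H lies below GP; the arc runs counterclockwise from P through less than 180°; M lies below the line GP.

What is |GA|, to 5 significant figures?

42.645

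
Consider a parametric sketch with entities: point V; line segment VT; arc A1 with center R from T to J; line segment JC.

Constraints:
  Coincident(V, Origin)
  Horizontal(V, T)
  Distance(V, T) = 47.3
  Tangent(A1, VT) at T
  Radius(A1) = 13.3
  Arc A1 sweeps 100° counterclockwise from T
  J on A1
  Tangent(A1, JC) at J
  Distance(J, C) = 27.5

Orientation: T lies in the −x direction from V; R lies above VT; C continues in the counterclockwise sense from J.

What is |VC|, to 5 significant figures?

57.808

V is at the origin; V and T share the same y with |VT| = 47.3 and T on the −x side, so T = (-47.300, 0.0000). A1 meets VT tangentially, so RT is at right angles to VT, so R = T + (0, 13.3) = (-47.300, 13.300). On A1, T sits at bearing -90° from R; a 100° counterclockwise sweep puts J at bearing 10°, so J = R + 13.3·(cos 10°, sin 10°) = (-34.202, 15.610). Since A1 is tangent to JC there, RJ ⟂ JC, so JC runs along (−sin 10°, cos 10°); with |JC| = 27.5, C = (-38.977, 42.692). Then |VC| = |C − V| = 57.808.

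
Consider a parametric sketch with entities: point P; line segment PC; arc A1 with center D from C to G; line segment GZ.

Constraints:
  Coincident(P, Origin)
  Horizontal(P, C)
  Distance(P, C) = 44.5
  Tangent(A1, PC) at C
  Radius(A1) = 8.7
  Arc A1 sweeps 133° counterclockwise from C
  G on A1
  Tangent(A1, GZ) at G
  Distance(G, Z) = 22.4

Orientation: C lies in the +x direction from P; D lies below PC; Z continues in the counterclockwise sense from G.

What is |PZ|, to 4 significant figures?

61.77

P is at the origin; PC is horizontal with |PC| = 44.5 and C on the +x side, so C = (44.50, 0.000). A1 meets PC tangentially, so DC is at right angles to PC, so D = C + (0, -8.7) = (44.50, -8.700). On A1, C sits at bearing 90° from D; a 133° counterclockwise sweep puts G at bearing 223°, so G = D + 8.7·(cos 223°, sin 223°) = (38.14, -14.63). Since A1 is tangent to GZ there, DG ⟂ GZ, so GZ runs along (−sin 223°, cos 223°); with |GZ| = 22.4, Z = (53.41, -31.02). Then |PZ| = |Z − P| = 61.77.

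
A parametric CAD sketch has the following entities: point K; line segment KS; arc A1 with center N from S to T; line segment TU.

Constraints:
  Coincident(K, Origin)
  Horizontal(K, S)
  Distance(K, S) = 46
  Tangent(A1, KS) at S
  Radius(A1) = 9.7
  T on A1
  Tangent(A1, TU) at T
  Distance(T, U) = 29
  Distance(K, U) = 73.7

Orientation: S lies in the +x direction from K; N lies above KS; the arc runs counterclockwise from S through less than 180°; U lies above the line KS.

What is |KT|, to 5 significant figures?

55.305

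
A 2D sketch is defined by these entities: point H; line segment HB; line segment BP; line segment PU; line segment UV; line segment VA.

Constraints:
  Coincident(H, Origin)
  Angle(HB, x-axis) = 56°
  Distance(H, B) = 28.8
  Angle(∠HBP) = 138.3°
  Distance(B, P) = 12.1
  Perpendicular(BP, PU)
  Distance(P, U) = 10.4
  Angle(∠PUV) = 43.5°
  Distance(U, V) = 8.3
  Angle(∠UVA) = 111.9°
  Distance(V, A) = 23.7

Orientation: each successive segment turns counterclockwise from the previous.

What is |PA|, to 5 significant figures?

17.665

H is at the origin; HB runs at 56.0° with length 28.8, so B = (16.105, 23.876). ∠HBP = 138.3° gives BP at 97.700° from the x-axis; with |BP| = 12.1, P = (14.484, 35.867). BP is perpendicular to PU, so PU runs at -172.30°; with |PU| = 10.4, U = (4.1773, 34.474). ∠PUV = 43.5° gives UV at -35.800° from the x-axis; with |UV| = 8.3, V = (10.909, 29.619). ∠UVA = 111.9° gives VA at 32.300° from the x-axis; with |VA| = 23.7, A = (30.942, 42.283). Then |PA| = |A − P| = 17.665.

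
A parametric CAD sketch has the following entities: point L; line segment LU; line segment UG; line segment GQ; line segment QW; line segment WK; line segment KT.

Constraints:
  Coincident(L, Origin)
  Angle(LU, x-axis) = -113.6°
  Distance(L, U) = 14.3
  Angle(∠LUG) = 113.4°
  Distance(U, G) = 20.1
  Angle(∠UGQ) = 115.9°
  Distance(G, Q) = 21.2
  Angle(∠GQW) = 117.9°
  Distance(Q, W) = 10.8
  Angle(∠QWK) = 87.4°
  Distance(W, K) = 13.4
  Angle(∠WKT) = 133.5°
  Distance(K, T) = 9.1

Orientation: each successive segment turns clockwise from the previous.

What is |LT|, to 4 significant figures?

17.70

L is at the origin; LU runs at -113.6° with length 14.3, so U = (-5.725, -13.10). ∠LUG = 113.4° gives UG at 179.8° from the x-axis; with |UG| = 20.1, G = (-25.82, -13.03). ∠UGQ = 115.9° gives GQ at 115.7° from the x-axis; with |GQ| = 21.2, Q = (-35.02, 6.069). ∠GQW = 117.9° gives QW at 53.60° from the x-axis; with |QW| = 10.8, W = (-28.61, 14.76). ∠QWK = 87.4° gives WK at -39.00° from the x-axis; with |WK| = 13.4, K = (-18.20, 6.329). ∠WKT = 133.5° gives KT at -85.50° from the x-axis; with |KT| = 9.1, T = (-17.48, -2.743). Then |LT| = |T − L| = 17.70.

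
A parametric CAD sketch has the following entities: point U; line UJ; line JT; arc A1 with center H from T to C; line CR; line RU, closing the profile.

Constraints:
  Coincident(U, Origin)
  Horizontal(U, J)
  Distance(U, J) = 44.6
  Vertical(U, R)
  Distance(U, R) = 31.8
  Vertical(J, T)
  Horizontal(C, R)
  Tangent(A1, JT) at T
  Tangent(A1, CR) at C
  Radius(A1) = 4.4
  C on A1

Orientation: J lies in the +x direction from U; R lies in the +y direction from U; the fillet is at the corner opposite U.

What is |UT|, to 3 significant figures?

52.3

The virtual corner opposite U is at (44.6, 31.8). Since A1 is tangent to JT there, HT ⟂ JT and since A1 is tangent to CR there, HC ⟂ CR, with radius 4.4, so the center H sits 4.4 in from both sides at H = (40.2, 27.4). That places the tangent points at T = (44.6, 27.4) on JT and C = (40.2, 31.8) on CR. Then |UT| = |T − U| = 52.3.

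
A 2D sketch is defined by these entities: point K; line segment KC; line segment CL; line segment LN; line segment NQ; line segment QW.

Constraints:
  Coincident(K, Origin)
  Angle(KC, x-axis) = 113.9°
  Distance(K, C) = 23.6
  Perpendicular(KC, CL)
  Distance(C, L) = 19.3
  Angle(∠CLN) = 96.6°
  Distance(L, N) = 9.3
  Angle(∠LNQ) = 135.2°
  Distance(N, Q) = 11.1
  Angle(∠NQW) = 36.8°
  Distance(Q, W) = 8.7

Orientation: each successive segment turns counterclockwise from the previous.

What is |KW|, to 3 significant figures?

19.8

K is at the origin; KC runs at 113.9° with length 23.6, so C = (-9.56, 21.6). KC is perpendicular to CL, so CL runs at -156°; with |CL| = 19.3, L = (-27.2, 13.8). ∠CLN = 96.6° gives LN at -72.7° from the x-axis; with |LN| = 9.3, N = (-24.4, 4.88). ∠LNQ = 135.2° gives NQ at -27.9° from the x-axis; with |NQ| = 11.1, Q = (-14.6, -0.316). ∠NQW = 36.8° gives QW at 115° from the x-axis; with |QW| = 8.7, W = (-18.3, 7.55). Then |KW| = |W − K| = 19.8.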